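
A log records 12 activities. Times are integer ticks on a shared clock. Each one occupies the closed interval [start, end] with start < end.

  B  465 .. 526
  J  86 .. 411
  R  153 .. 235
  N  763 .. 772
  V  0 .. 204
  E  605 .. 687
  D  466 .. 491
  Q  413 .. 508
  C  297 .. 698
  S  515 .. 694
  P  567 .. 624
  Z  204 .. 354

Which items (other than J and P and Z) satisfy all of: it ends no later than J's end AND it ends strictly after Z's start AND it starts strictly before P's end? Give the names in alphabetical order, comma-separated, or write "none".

Conditions: its end is no later than J's end (X.end <= 411) AND its end is strictly after Z's start (X.end > 204) AND its start is strictly before P's end (X.start < 624).
B: end 526 <= 411? ✗; end 526 > 204? ✓; start 465 < 624? ✓ → no.
C: end 698 <= 411? ✗; end 698 > 204? ✓; start 297 < 624? ✓ → no.
D: end 491 <= 411? ✗; end 491 > 204? ✓; start 466 < 624? ✓ → no.
E: end 687 <= 411? ✗; end 687 > 204? ✓; start 605 < 624? ✓ → no.
N: end 772 <= 411? ✗; end 772 > 204? ✓; start 763 < 624? ✗ → no.
Q: end 508 <= 411? ✗; end 508 > 204? ✓; start 413 < 624? ✓ → no.
R: end 235 <= 411? ✓; end 235 > 204? ✓; start 153 < 624? ✓ → yes.
S: end 694 <= 411? ✗; end 694 > 204? ✓; start 515 < 624? ✓ → no.
V: end 204 <= 411? ✓; end 204 > 204? ✗; start 0 < 624? ✓ → no.
Result: R.

R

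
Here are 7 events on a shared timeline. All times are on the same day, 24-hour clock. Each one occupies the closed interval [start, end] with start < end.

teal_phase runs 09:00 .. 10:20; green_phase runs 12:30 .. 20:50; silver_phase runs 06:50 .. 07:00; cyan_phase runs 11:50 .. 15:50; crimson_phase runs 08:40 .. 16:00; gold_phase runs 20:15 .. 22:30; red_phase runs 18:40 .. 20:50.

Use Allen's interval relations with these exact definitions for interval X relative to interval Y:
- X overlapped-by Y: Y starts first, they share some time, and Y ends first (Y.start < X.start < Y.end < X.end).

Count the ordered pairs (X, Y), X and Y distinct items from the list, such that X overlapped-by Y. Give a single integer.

4

Checking all 42 ordered pairs for relation 'overlapped-by'; matching pairs in alphabetical order:
(gold_phase, green_phase): gold_phase overlapped-by green_phase ✓
(gold_phase, red_phase): gold_phase overlapped-by red_phase ✓
(green_phase, crimson_phase): green_phase overlapped-by crimson_phase ✓
(green_phase, cyan_phase): green_phase overlapped-by cyan_phase ✓
Count: 4.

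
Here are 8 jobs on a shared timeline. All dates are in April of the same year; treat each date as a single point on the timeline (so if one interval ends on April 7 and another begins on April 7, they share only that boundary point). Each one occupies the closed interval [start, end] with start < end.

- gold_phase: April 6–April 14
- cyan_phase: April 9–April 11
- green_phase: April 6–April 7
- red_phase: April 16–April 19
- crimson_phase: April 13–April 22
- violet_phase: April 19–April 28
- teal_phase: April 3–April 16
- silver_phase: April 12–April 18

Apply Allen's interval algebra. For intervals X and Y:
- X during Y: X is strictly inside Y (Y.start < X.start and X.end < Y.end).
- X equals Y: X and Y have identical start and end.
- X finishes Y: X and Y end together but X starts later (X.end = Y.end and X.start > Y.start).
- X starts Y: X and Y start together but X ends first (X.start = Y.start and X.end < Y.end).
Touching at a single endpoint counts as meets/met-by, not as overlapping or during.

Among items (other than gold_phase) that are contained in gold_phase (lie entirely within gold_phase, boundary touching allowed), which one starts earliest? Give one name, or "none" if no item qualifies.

green_phase

Target gold_phase = [April 6, April 14].
crimson_phase [April 13, April 22] → overlapped-by → excluded.
cyan_phase [April 9, April 11] → during → candidate.
green_phase [April 6, April 7] → starts → candidate.
red_phase [April 16, April 19] → after → excluded.
silver_phase [April 12, April 18] → overlapped-by → excluded.
teal_phase [April 3, April 16] → contains → excluded.
violet_phase [April 19, April 28] → after → excluded.
Among candidates, earliest start is April 6 → green_phase.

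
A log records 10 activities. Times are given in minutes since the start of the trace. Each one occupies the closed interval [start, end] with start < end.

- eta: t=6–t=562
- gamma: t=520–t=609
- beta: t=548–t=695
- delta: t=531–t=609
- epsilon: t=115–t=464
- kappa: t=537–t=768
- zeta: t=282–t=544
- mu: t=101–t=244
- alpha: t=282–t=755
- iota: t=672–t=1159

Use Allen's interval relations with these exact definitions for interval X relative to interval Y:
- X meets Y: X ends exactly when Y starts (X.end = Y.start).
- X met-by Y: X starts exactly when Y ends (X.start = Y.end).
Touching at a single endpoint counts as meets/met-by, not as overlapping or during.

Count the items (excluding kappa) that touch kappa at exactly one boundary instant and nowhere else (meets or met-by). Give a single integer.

Target kappa = [t=537, t=768].
alpha [t=282, t=755] → overlaps → no.
beta [t=548, t=695] → during → no.
delta [t=531, t=609] → overlaps → no.
epsilon [t=115, t=464] → before → no.
eta [t=6, t=562] → overlaps → no.
gamma [t=520, t=609] → overlaps → no.
iota [t=672, t=1159] → overlapped-by → no.
mu [t=101, t=244] → before → no.
zeta [t=282, t=544] → overlaps → no.
Total: 0.

0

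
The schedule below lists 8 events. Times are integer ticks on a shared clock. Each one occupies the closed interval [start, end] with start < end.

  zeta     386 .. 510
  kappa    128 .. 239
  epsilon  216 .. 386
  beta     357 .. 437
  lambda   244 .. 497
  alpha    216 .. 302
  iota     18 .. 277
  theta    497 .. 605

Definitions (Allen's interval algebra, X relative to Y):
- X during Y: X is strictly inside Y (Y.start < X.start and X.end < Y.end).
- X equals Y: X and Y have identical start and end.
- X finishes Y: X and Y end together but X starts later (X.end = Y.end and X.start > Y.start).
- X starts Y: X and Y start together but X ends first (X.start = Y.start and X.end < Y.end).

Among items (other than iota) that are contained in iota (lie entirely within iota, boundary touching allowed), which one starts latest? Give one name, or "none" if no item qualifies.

Target iota = [18, 277].
alpha [216, 302] → overlapped-by → excluded.
beta [357, 437] → after → excluded.
epsilon [216, 386] → overlapped-by → excluded.
kappa [128, 239] → during → candidate.
lambda [244, 497] → overlapped-by → excluded.
theta [497, 605] → after → excluded.
zeta [386, 510] → after → excluded.
Among candidates, latest start is 128 → kappa.

kappa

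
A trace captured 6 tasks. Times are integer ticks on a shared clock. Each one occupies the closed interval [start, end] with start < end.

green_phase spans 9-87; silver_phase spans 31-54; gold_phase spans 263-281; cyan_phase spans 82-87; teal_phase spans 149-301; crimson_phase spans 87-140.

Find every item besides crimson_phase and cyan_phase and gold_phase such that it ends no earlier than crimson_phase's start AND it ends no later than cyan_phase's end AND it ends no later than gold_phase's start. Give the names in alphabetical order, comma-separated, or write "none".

green_phase

Conditions: its end is no earlier than crimson_phase's start (X.end >= 87) AND its end is no later than cyan_phase's end (X.end <= 87) AND its end is no later than gold_phase's start (X.end <= 263).
green_phase: end 87 >= 87? ✓; end 87 <= 87? ✓; end 87 <= 263? ✓ → yes.
silver_phase: end 54 >= 87? ✗; end 54 <= 87? ✓; end 54 <= 263? ✓ → no.
teal_phase: end 301 >= 87? ✓; end 301 <= 87? ✗; end 301 <= 263? ✗ → no.
Result: green_phase.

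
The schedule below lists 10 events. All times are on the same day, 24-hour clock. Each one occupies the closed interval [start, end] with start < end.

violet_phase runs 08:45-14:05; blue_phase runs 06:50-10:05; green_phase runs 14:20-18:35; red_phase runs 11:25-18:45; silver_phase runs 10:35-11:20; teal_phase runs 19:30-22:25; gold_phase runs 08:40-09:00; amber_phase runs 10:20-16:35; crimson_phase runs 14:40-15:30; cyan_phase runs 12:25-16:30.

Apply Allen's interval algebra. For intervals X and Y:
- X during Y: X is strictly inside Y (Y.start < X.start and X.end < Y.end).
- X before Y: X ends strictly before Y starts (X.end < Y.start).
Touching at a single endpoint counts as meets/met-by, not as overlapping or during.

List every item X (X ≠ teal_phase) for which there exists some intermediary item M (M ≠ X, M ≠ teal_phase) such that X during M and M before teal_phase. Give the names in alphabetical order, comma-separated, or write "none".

Target teal_phase = [19:30, 22:25].
Intermediaries M with M before teal_phase: amber_phase, blue_phase, crimson_phase, cyan_phase, gold_phase, green_phase, red_phase, silver_phase, violet_phase.
Via amber_phase — items with X during amber_phase: crimson_phase, cyan_phase, silver_phase.
Via blue_phase — items with X during blue_phase: gold_phase.
Via crimson_phase — items with X during crimson_phase: none.
Via cyan_phase — items with X during cyan_phase: crimson_phase.
Via gold_phase — items with X during gold_phase: none.
Via green_phase — items with X during green_phase: crimson_phase.
Via red_phase — items with X during red_phase: crimson_phase, cyan_phase, green_phase.
Via silver_phase — items with X during silver_phase: none.
Via violet_phase — items with X during violet_phase: silver_phase.
Union: crimson_phase, cyan_phase, gold_phase, green_phase, silver_phase.

crimson_phase, cyan_phase, gold_phase, green_phase, silver_phase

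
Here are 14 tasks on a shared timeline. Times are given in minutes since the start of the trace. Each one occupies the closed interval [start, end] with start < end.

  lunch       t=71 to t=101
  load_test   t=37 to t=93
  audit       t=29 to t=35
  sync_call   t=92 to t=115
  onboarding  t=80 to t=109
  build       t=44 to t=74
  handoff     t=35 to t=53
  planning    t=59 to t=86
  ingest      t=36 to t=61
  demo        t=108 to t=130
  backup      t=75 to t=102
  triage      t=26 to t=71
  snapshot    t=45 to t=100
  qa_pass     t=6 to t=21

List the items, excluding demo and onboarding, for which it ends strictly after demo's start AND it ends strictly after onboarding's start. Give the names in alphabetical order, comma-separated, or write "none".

sync_call

Conditions: its end is strictly after demo's start (X.end > t=108) AND its end is strictly after onboarding's start (X.end > t=80).
audit: end t=35 > t=108? ✗; end t=35 > t=80? ✗ → no.
backup: end t=102 > t=108? ✗; end t=102 > t=80? ✓ → no.
build: end t=74 > t=108? ✗; end t=74 > t=80? ✗ → no.
handoff: end t=53 > t=108? ✗; end t=53 > t=80? ✗ → no.
ingest: end t=61 > t=108? ✗; end t=61 > t=80? ✗ → no.
load_test: end t=93 > t=108? ✗; end t=93 > t=80? ✓ → no.
lunch: end t=101 > t=108? ✗; end t=101 > t=80? ✓ → no.
planning: end t=86 > t=108? ✗; end t=86 > t=80? ✓ → no.
qa_pass: end t=21 > t=108? ✗; end t=21 > t=80? ✗ → no.
snapshot: end t=100 > t=108? ✗; end t=100 > t=80? ✓ → no.
sync_call: end t=115 > t=108? ✓; end t=115 > t=80? ✓ → yes.
triage: end t=71 > t=108? ✗; end t=71 > t=80? ✗ → no.
Result: sync_call.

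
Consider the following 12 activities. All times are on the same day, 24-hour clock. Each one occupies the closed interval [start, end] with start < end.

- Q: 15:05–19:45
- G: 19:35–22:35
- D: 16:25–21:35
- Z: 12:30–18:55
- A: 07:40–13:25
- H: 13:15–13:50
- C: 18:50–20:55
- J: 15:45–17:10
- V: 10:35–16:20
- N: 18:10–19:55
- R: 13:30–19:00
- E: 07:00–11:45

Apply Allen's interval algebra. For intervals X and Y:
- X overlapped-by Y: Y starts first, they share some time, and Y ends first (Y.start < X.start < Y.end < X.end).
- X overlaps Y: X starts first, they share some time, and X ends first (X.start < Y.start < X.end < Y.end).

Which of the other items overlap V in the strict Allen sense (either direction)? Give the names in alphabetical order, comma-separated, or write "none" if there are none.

A, E, J, Q, R, Z

Target V = [10:35, 16:20].
A [07:40, 13:25] → overlaps → yes.
C [18:50, 20:55] → after → no.
D [16:25, 21:35] → after → no.
E [07:00, 11:45] → overlaps → yes.
G [19:35, 22:35] → after → no.
H [13:15, 13:50] → during → no.
J [15:45, 17:10] → overlapped-by → yes.
N [18:10, 19:55] → after → no.
Q [15:05, 19:45] → overlapped-by → yes.
R [13:30, 19:00] → overlapped-by → yes.
Z [12:30, 18:55] → overlapped-by → yes.
Result: A, E, J, Q, R, Z.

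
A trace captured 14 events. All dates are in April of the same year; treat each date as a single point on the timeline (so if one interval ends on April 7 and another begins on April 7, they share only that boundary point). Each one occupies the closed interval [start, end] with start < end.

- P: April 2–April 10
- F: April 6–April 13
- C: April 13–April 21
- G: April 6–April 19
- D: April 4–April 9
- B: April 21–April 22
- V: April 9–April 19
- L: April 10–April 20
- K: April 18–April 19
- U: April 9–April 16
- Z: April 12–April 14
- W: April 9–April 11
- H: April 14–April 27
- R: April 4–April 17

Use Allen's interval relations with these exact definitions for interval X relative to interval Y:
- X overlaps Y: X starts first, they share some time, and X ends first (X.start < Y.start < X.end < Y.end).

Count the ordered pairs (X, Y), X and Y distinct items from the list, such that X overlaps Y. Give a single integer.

Checking all 182 ordered pairs for relation 'overlaps'; matching pairs in alphabetical order:
(C, H): C overlaps H ✓
(D, F): D overlaps F ✓
(D, G): D overlaps G ✓
(F, L): F overlaps L ✓
(F, U): F overlaps U ✓
(F, V): F overlaps V ✓
(F, Z): F overlaps Z ✓
(G, C): G overlaps C ✓
(G, H): G overlaps H ✓
(G, L): G overlaps L ✓
(L, C): L overlaps C ✓
(L, H): L overlaps H ✓
(P, F): P overlaps F ✓
(P, G): P overlaps G ✓
(P, R): P overlaps R ✓
(P, U): P overlaps U ✓
(P, V): P overlaps V ✓
(P, W): P overlaps W ✓
(R, C): R overlaps C ✓
(R, G): R overlaps G ✓
(R, H): R overlaps H ✓
(R, L): R overlaps L ✓
(R, V): R overlaps V ✓
(U, C): U overlaps C ✓
... plus 7 further pairs not listed.
Count: 31.

31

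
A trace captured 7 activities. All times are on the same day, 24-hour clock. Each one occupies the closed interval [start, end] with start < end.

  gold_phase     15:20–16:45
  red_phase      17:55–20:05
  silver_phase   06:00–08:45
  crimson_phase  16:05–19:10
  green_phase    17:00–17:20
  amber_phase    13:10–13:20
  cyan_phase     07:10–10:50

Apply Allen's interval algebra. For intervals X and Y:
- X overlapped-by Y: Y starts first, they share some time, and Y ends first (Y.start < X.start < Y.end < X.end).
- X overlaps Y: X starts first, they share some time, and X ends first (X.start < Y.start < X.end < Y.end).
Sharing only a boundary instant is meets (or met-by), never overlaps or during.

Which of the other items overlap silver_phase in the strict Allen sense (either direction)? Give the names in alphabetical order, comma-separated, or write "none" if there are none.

cyan_phase

Target silver_phase = [06:00, 08:45].
amber_phase [13:10, 13:20] → after → no.
crimson_phase [16:05, 19:10] → after → no.
cyan_phase [07:10, 10:50] → overlapped-by → yes.
gold_phase [15:20, 16:45] → after → no.
green_phase [17:00, 17:20] → after → no.
red_phase [17:55, 20:05] → after → no.
Result: cyan_phase.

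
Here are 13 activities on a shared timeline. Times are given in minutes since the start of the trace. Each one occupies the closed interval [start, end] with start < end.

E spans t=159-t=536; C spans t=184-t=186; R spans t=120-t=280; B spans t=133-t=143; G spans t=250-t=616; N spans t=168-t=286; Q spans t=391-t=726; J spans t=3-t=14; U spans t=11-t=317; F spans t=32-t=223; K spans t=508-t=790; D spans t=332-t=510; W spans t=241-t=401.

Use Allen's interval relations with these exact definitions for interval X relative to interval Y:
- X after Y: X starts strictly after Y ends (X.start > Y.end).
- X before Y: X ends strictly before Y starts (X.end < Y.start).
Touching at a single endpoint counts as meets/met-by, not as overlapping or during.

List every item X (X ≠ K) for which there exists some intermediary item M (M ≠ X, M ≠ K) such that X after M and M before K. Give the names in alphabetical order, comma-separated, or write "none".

Target K = [t=508, t=790].
Intermediaries M with M before K: B, C, F, J, N, R, U, W.
Via B — items with X after B: C, D, E, G, N, Q, W.
Via C — items with X after C: D, G, Q, W.
Via F — items with X after F: D, G, Q, W.
Via J — items with X after J: B, C, D, E, F, G, N, Q, R, W.
Via N — items with X after N: D, Q.
Via R — items with X after R: D, Q.
Via U — items with X after U: D, Q.
Via W — items with X after W: none.
Union: B, C, D, E, F, G, N, Q, R, W.

B, C, D, E, F, G, N, Q, R, W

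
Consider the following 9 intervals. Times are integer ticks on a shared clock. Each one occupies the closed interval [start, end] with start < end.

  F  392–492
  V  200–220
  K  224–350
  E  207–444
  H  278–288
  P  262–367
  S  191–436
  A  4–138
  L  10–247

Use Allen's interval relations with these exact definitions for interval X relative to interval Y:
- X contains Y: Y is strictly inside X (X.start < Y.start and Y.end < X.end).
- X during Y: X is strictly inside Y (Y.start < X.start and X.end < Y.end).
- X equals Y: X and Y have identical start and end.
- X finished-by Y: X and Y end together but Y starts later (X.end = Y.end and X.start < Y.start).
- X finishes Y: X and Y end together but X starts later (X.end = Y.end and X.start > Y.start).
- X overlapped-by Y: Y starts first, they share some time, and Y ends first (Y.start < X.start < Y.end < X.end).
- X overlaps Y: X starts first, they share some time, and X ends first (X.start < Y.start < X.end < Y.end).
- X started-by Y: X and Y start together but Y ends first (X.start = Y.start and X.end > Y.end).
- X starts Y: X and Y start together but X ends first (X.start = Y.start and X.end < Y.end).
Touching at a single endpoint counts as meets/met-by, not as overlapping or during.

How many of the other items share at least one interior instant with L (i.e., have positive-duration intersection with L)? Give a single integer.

Target L = [10, 247].
A [4, 138] → overlaps → counts.
E [207, 444] → overlapped-by → counts.
F [392, 492] → after → no.
H [278, 288] → after → no.
K [224, 350] → overlapped-by → counts.
P [262, 367] → after → no.
S [191, 436] → overlapped-by → counts.
V [200, 220] → during → counts.
Total: 5.

5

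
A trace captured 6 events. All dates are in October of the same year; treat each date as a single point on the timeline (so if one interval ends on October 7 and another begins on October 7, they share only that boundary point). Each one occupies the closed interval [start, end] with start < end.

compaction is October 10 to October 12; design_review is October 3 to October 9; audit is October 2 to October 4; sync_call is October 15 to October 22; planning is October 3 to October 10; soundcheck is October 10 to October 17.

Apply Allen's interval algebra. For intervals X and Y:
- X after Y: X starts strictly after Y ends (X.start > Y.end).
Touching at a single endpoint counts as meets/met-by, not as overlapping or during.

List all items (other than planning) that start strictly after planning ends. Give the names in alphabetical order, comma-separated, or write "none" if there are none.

Target planning = [October 3, October 10].
audit [October 2, October 4] → overlaps → no.
compaction [October 10, October 12] → met-by → no.
design_review [October 3, October 9] → starts → no.
soundcheck [October 10, October 17] → met-by → no.
sync_call [October 15, October 22] → after → yes.
Result: sync_call.

sync_call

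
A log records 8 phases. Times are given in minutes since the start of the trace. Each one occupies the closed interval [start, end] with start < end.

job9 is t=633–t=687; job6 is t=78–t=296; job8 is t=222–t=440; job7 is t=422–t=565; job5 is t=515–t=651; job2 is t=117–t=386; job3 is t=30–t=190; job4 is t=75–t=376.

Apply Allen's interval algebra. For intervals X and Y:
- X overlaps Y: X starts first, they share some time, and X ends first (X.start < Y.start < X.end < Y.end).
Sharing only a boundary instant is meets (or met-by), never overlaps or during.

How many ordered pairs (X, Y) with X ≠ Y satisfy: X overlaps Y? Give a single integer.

11

Checking all 56 ordered pairs for relation 'overlaps'; matching pairs in alphabetical order:
(job2, job8): job2 overlaps job8 ✓
(job3, job2): job3 overlaps job2 ✓
(job3, job4): job3 overlaps job4 ✓
(job3, job6): job3 overlaps job6 ✓
(job4, job2): job4 overlaps job2 ✓
(job4, job8): job4 overlaps job8 ✓
(job5, job9): job5 overlaps job9 ✓
(job6, job2): job6 overlaps job2 ✓
(job6, job8): job6 overlaps job8 ✓
(job7, job5): job7 overlaps job5 ✓
(job8, job7): job8 overlaps job7 ✓
Count: 11.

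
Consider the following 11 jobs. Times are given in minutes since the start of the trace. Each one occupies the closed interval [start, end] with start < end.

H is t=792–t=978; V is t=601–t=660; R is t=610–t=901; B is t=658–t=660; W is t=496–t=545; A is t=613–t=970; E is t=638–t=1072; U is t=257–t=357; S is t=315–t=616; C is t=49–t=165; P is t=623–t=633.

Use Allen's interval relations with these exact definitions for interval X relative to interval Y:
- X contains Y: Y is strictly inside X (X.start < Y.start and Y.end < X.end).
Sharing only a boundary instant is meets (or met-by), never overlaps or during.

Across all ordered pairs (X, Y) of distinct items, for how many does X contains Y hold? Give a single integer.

8

Checking all 110 ordered pairs for relation 'contains'; matching pairs in alphabetical order:
(A, B): A contains B ✓
(A, P): A contains P ✓
(E, B): E contains B ✓
(E, H): E contains H ✓
(R, B): R contains B ✓
(R, P): R contains P ✓
(S, W): S contains W ✓
(V, P): V contains P ✓
Count: 8.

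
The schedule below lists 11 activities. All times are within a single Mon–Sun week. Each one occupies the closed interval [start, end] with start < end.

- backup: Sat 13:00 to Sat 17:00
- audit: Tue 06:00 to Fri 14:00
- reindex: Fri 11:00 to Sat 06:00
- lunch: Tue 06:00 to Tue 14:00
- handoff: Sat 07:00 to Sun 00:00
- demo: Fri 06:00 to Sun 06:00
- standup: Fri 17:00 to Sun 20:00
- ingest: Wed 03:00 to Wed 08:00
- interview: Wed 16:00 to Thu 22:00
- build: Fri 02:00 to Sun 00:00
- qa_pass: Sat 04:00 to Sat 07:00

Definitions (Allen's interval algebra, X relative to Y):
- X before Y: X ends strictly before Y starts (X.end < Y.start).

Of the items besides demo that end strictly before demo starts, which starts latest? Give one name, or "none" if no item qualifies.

Target demo = [Fri 06:00, Sun 06:00].
audit [Tue 06:00, Fri 14:00] → overlaps → excluded.
backup [Sat 13:00, Sat 17:00] → during → excluded.
build [Fri 02:00, Sun 00:00] → overlaps → excluded.
handoff [Sat 07:00, Sun 00:00] → during → excluded.
ingest [Wed 03:00, Wed 08:00] → before → candidate.
interview [Wed 16:00, Thu 22:00] → before → candidate.
lunch [Tue 06:00, Tue 14:00] → before → candidate.
qa_pass [Sat 04:00, Sat 07:00] → during → excluded.
reindex [Fri 11:00, Sat 06:00] → during → excluded.
standup [Fri 17:00, Sun 20:00] → overlapped-by → excluded.
Among candidates, latest start is Wed 16:00 → interview.

interview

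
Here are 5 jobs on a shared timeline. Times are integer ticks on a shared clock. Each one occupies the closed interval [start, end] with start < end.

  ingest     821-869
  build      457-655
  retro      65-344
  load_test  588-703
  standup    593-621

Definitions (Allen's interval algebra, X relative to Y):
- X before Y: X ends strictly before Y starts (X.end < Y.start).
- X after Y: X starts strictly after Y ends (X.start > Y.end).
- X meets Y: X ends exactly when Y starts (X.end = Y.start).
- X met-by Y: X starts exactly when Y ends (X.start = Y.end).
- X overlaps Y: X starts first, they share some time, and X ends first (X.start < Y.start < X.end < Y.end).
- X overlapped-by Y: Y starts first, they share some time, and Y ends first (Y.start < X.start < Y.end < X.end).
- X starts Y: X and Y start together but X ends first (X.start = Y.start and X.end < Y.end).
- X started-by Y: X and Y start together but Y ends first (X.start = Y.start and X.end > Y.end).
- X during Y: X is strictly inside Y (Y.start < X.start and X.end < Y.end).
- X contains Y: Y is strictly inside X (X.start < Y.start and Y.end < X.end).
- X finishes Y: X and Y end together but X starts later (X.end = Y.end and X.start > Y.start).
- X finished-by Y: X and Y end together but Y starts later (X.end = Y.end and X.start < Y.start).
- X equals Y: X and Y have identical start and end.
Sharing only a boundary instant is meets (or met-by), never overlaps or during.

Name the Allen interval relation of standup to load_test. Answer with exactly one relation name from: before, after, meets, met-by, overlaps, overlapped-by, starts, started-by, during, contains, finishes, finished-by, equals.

during

standup = [593, 621]; load_test = [588, 703].
Compare endpoints: standup.start > load_test.start, standup.start < load_test.end, standup.end > load_test.start, standup.end < load_test.end.
That pattern is 'during'.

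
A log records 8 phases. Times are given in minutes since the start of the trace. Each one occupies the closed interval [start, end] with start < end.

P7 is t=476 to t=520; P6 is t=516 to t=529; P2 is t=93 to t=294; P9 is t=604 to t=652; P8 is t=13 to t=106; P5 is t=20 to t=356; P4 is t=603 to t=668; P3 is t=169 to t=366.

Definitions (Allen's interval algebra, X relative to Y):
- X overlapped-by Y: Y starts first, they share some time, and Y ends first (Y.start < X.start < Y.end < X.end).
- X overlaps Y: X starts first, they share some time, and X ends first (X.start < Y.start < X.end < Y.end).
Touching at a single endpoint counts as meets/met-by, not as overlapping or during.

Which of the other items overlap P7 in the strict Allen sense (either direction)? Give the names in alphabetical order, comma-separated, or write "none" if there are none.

P6

Target P7 = [t=476, t=520].
P2 [t=93, t=294] → before → no.
P3 [t=169, t=366] → before → no.
P4 [t=603, t=668] → after → no.
P5 [t=20, t=356] → before → no.
P6 [t=516, t=529] → overlapped-by → yes.
P8 [t=13, t=106] → before → no.
P9 [t=604, t=652] → after → no.
Result: P6.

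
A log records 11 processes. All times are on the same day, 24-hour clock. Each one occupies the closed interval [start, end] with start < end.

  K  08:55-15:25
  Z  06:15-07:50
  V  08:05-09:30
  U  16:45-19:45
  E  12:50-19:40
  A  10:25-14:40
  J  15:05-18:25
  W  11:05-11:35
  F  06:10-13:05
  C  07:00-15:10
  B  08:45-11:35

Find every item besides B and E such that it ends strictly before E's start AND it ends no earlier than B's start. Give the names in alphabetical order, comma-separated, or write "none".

Conditions: its end is strictly before E's start (X.end < 12:50) AND its end is no earlier than B's start (X.end >= 08:45).
A: end 14:40 < 12:50? ✗; end 14:40 >= 08:45? ✓ → no.
C: end 15:10 < 12:50? ✗; end 15:10 >= 08:45? ✓ → no.
F: end 13:05 < 12:50? ✗; end 13:05 >= 08:45? ✓ → no.
J: end 18:25 < 12:50? ✗; end 18:25 >= 08:45? ✓ → no.
K: end 15:25 < 12:50? ✗; end 15:25 >= 08:45? ✓ → no.
U: end 19:45 < 12:50? ✗; end 19:45 >= 08:45? ✓ → no.
V: end 09:30 < 12:50? ✓; end 09:30 >= 08:45? ✓ → yes.
W: end 11:35 < 12:50? ✓; end 11:35 >= 08:45? ✓ → yes.
Z: end 07:50 < 12:50? ✓; end 07:50 >= 08:45? ✗ → no.
Result: V, W.

V, W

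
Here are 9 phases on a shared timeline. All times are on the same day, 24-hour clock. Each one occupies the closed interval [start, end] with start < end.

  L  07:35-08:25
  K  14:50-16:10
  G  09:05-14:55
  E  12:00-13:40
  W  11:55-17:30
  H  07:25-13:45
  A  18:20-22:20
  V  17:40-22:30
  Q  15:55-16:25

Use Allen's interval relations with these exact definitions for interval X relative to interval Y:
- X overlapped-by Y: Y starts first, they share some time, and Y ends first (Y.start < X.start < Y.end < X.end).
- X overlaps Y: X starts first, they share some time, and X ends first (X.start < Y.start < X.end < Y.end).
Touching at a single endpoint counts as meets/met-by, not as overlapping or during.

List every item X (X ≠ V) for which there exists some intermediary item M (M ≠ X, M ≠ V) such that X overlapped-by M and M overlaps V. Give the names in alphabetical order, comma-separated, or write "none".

Target V = [17:40, 22:30].
Intermediaries M with M overlaps V: none.
Union: none.

none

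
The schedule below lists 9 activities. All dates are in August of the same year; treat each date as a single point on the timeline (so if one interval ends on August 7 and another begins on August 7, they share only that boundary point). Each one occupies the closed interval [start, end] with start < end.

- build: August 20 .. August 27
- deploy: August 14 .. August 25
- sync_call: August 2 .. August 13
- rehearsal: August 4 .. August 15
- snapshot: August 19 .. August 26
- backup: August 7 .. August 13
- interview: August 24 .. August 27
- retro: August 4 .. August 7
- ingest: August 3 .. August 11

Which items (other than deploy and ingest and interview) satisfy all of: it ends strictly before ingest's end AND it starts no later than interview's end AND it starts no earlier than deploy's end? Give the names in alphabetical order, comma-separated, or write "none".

none

Conditions: its end is strictly before ingest's end (X.end < August 11) AND its start is no later than interview's end (X.start <= August 27) AND its start is no earlier than deploy's end (X.start >= August 25).
backup: end August 13 < August 11? ✗; start August 7 <= August 27? ✓; start August 7 >= August 25? ✗ → no.
build: end August 27 < August 11? ✗; start August 20 <= August 27? ✓; start August 20 >= August 25? ✗ → no.
rehearsal: end August 15 < August 11? ✗; start August 4 <= August 27? ✓; start August 4 >= August 25? ✗ → no.
retro: end August 7 < August 11? ✓; start August 4 <= August 27? ✓; start August 4 >= August 25? ✗ → no.
snapshot: end August 26 < August 11? ✗; start August 19 <= August 27? ✓; start August 19 >= August 25? ✗ → no.
sync_call: end August 13 < August 11? ✗; start August 2 <= August 27? ✓; start August 2 >= August 25? ✗ → no.
Result: none.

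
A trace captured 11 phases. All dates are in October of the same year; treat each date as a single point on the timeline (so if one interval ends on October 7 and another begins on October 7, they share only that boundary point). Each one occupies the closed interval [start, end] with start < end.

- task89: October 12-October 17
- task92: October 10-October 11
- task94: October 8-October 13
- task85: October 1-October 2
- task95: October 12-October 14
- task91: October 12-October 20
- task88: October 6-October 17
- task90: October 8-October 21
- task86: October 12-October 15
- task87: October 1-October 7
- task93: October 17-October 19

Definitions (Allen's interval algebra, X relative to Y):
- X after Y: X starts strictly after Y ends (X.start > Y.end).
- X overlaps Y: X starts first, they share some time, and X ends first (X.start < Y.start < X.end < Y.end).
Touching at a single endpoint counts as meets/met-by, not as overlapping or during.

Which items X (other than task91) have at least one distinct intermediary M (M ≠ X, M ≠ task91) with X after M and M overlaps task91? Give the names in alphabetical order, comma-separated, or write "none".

task93

Target task91 = [October 12, October 20].
Intermediaries M with M overlaps task91: task88, task94.
Via task88 — items with X after task88: none.
Via task94 — items with X after task94: task93.
Union: task93.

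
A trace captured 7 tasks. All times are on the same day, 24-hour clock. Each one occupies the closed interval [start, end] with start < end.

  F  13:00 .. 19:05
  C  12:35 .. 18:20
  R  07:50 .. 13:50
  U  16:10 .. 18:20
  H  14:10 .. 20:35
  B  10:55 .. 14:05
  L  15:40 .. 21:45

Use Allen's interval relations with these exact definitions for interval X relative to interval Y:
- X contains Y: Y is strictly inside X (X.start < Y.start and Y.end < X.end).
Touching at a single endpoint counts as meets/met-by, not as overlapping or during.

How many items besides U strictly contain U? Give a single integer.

Target U = [16:10, 18:20].
B [10:55, 14:05] → before → no.
C [12:35, 18:20] → finished-by → no.
F [13:00, 19:05] → contains → counts.
H [14:10, 20:35] → contains → counts.
L [15:40, 21:45] → contains → counts.
R [07:50, 13:50] → before → no.
Total: 3.

3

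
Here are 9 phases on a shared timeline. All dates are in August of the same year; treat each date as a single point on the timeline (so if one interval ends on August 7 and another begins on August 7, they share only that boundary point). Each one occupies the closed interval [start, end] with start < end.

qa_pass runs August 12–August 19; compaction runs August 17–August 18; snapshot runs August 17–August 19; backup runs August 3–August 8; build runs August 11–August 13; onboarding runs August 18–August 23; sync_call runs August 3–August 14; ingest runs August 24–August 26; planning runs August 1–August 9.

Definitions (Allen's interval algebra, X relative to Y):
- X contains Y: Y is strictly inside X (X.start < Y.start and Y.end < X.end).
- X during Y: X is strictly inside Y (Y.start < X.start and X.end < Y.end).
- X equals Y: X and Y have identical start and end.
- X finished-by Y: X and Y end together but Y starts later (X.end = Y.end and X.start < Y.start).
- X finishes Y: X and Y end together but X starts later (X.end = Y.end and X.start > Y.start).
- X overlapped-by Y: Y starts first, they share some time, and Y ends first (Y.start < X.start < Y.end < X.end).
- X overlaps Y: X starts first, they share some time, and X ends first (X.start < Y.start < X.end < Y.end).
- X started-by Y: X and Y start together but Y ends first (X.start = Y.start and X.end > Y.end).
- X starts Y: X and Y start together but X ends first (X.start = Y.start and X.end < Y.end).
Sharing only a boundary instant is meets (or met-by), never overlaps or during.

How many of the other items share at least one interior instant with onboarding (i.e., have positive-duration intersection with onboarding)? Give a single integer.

2

Target onboarding = [August 18, August 23].
backup [August 3, August 8] → before → no.
build [August 11, August 13] → before → no.
compaction [August 17, August 18] → meets → no.
ingest [August 24, August 26] → after → no.
planning [August 1, August 9] → before → no.
qa_pass [August 12, August 19] → overlaps → counts.
snapshot [August 17, August 19] → overlaps → counts.
sync_call [August 3, August 14] → before → no.
Total: 2.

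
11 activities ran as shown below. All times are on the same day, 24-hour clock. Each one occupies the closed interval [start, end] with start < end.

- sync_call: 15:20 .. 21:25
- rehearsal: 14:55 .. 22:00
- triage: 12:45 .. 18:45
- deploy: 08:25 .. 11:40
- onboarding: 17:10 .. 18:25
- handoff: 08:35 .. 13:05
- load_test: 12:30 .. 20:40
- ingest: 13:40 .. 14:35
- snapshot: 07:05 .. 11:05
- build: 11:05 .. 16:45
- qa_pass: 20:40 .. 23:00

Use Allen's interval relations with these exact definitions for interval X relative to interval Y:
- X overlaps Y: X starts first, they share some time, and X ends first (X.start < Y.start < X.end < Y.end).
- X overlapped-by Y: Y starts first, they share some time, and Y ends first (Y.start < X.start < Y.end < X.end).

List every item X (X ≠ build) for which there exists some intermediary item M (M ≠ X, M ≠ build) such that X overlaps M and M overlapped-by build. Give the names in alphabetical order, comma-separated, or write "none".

Target build = [11:05, 16:45].
Intermediaries M with M overlapped-by build: load_test, rehearsal, sync_call, triage.
Via load_test — items with X overlaps load_test: handoff.
Via rehearsal — items with X overlaps rehearsal: load_test, triage.
Via sync_call — items with X overlaps sync_call: load_test, triage.
Via triage — items with X overlaps triage: handoff.
Union: handoff, load_test, triage.

handoff, load_test, triage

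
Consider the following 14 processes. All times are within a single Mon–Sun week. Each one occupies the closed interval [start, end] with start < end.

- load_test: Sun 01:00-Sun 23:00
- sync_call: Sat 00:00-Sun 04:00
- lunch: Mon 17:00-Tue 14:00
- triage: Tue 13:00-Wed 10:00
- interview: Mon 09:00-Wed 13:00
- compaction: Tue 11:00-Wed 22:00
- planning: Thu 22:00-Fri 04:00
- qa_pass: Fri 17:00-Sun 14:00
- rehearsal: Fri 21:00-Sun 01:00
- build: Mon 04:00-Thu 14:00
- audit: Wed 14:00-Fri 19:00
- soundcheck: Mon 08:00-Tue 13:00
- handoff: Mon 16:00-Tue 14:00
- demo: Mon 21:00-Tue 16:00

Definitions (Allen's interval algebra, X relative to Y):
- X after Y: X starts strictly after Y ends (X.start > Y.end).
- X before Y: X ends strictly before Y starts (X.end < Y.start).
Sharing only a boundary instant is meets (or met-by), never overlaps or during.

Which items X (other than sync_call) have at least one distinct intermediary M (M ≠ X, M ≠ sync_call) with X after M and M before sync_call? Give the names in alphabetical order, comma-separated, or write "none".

audit, load_test, planning, qa_pass, rehearsal

Target sync_call = [Sat 00:00, Sun 04:00].
Intermediaries M with M before sync_call: audit, build, compaction, demo, handoff, interview, lunch, planning, soundcheck, triage.
Via audit — items with X after audit: load_test, rehearsal.
Via build — items with X after build: load_test, planning, qa_pass, rehearsal.
Via compaction — items with X after compaction: load_test, planning, qa_pass, rehearsal.
Via demo — items with X after demo: audit, load_test, planning, qa_pass, rehearsal.
Via handoff — items with X after handoff: audit, load_test, planning, qa_pass, rehearsal.
Via interview — items with X after interview: audit, load_test, planning, qa_pass, rehearsal.
Via lunch — items with X after lunch: audit, load_test, planning, qa_pass, rehearsal.
Via planning — items with X after planning: load_test, qa_pass, rehearsal.
Via soundcheck — items with X after soundcheck: audit, load_test, planning, qa_pass, rehearsal.
Via triage — items with X after triage: audit, load_test, planning, qa_pass, rehearsal.
Union: audit, load_test, planning, qa_pass, rehearsal.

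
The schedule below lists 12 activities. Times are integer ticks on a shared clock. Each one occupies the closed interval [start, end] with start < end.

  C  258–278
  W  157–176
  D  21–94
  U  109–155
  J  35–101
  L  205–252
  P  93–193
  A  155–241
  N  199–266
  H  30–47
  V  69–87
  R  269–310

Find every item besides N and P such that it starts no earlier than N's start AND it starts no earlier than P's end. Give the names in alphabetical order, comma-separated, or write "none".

Conditions: its start is no earlier than N's start (X.start >= 199) AND its start is no earlier than P's end (X.start >= 193).
A: start 155 >= 199? ✗; start 155 >= 193? ✗ → no.
C: start 258 >= 199? ✓; start 258 >= 193? ✓ → yes.
D: start 21 >= 199? ✗; start 21 >= 193? ✗ → no.
H: start 30 >= 199? ✗; start 30 >= 193? ✗ → no.
J: start 35 >= 199? ✗; start 35 >= 193? ✗ → no.
L: start 205 >= 199? ✓; start 205 >= 193? ✓ → yes.
R: start 269 >= 199? ✓; start 269 >= 193? ✓ → yes.
U: start 109 >= 199? ✗; start 109 >= 193? ✗ → no.
V: start 69 >= 199? ✗; start 69 >= 193? ✗ → no.
W: start 157 >= 199? ✗; start 157 >= 193? ✗ → no.
Result: C, L, R.

C, L, R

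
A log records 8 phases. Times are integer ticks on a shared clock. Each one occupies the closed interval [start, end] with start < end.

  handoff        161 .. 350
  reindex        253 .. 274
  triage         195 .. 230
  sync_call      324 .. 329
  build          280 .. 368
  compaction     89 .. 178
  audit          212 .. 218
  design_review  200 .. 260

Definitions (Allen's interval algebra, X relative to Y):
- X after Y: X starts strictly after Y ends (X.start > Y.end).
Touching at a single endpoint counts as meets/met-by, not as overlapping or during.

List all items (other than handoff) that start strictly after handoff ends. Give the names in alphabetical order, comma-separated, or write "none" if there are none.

Target handoff = [161, 350].
audit [212, 218] → during → no.
build [280, 368] → overlapped-by → no.
compaction [89, 178] → overlaps → no.
design_review [200, 260] → during → no.
reindex [253, 274] → during → no.
sync_call [324, 329] → during → no.
triage [195, 230] → during → no.
Result: none.

none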